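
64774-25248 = 39526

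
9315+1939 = 11254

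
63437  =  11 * 5767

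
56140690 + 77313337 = 133454027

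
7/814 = 7/814 = 0.01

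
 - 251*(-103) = 25853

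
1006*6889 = 6930334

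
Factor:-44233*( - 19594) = 866701402 = 2^1*7^1*71^1 * 89^1 *97^1*101^1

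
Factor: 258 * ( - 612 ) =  - 2^3*3^3 * 17^1*43^1 = -157896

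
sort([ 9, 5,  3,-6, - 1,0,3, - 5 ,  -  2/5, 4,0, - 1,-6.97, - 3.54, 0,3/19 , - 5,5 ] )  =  [ - 6.97,-6,-5,  -  5,-3.54, - 1, - 1, - 2/5, 0,0,0,3/19, 3,3,4,5,5, 9 ] 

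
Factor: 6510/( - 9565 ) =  - 2^1*3^1 * 7^1 * 31^1 *1913^(  -  1) =- 1302/1913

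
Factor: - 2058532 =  -2^2*7^1*37^1*1987^1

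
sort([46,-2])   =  [ - 2, 46 ] 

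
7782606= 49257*158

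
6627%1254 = 357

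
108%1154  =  108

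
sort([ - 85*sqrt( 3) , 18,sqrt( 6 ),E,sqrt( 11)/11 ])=[-85 * sqrt(3), sqrt (11 )/11, sqrt( 6),E,18 ]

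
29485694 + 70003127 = 99488821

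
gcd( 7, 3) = 1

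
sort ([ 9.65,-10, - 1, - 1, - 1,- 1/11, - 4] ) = [ - 10,-4, - 1, -1, - 1,-1/11, 9.65] 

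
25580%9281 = 7018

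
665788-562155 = 103633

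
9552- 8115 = 1437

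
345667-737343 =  - 391676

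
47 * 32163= 1511661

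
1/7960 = 1/7960 = 0.00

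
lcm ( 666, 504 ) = 18648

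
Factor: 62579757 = 3^1*23^1*257^1*3529^1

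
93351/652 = 93351/652= 143.18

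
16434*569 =9350946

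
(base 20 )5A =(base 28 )3Q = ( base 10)110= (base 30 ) 3K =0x6e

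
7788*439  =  3418932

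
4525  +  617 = 5142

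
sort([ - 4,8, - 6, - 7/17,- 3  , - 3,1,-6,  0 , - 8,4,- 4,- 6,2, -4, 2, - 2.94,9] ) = [ - 8, - 6,-6, - 6, - 4,-4,-4,  -  3, - 3 , - 2.94,-7/17, 0 , 1,2,2,4,8 , 9]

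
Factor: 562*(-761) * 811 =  - 2^1*281^1*761^1*811^1 = - 346850102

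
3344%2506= 838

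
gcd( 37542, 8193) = 3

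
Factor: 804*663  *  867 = 2^2 * 3^3 * 13^1*17^3*67^1 = 462156084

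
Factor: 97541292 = 2^2  *3^1*8128441^1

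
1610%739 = 132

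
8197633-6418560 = 1779073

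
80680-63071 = 17609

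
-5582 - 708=  -  6290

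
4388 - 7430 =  - 3042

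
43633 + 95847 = 139480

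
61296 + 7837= 69133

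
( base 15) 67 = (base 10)97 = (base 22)49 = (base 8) 141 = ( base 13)76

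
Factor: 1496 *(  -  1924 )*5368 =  - 15450735872 = - 2^8*11^2*13^1*17^1 * 37^1*61^1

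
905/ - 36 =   -  26+ 31/36 = -  25.14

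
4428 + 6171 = 10599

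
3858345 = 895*4311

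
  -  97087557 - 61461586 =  - 158549143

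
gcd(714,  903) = 21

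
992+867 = 1859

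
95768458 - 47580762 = 48187696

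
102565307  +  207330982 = 309896289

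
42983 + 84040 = 127023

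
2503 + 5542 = 8045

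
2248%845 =558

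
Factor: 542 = 2^1*271^1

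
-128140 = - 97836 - 30304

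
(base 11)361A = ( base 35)3UF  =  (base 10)4740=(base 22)9HA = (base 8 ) 11204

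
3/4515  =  1/1505 = 0.00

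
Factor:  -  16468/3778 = -2^1*  23^1* 179^1*1889^( - 1) = - 8234/1889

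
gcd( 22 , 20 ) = 2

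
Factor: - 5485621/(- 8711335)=5^( - 1)*383^( - 1 )*4549^( - 1 )*5485621^1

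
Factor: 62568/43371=2^3*11^1*61^(-1) = 88/61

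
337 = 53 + 284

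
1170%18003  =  1170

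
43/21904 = 43/21904 =0.00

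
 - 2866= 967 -3833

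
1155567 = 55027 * 21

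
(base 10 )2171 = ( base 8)4173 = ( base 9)2872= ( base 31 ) 281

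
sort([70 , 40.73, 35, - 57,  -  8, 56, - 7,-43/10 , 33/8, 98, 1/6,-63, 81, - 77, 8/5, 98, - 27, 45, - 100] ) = [ - 100 ,-77, - 63, -57, - 27 , - 8, - 7, - 43/10, 1/6, 8/5, 33/8, 35,40.73,45, 56, 70, 81,98, 98 ] 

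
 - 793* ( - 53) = 42029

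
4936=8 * 617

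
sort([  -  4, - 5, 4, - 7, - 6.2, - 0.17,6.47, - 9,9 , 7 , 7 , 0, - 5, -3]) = [ - 9,  -  7, - 6.2, - 5, - 5 ,-4, - 3, - 0.17 , 0, 4, 6.47 , 7, 7,9 ]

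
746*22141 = 16517186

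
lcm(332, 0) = 0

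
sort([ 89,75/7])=[ 75/7, 89]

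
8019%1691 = 1255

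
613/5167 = 613/5167 = 0.12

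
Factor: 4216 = 2^3*17^1*31^1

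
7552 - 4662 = 2890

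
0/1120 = 0  =  0.00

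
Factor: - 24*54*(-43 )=55728 = 2^4*3^4*43^1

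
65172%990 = 822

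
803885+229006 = 1032891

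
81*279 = 22599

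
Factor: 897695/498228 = 2^( - 2 )*3^ ( - 1)*5^1*29^1*41^1*151^1* 41519^( - 1)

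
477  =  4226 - 3749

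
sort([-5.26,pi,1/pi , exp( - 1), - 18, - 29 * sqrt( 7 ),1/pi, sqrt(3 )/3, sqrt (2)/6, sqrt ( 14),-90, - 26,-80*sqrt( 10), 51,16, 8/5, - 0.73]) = [-80*sqrt( 10), - 90, - 29*sqrt (7),-26,- 18, - 5.26, - 0.73,sqrt( 2) /6, 1/pi, 1/pi, exp( - 1), sqrt(3 )/3, 8/5, pi, sqrt( 14), 16, 51]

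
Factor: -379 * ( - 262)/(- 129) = - 2^1*3^( - 1 )*43^( - 1) * 131^1  *  379^1 = -99298/129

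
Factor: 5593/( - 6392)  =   - 7/8 = -2^ ( - 3 )*7^1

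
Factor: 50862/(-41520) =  - 49/40 = - 2^(-3) * 5^( - 1 )*7^2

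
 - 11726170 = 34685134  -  46411304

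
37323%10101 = 7020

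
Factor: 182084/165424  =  929/844 = 2^( - 2)*211^ ( - 1)*929^1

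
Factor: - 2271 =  - 3^1*757^1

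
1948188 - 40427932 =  - 38479744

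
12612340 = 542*23270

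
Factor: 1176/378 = 2^2*3^( - 2)*7^1 = 28/9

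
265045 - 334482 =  - 69437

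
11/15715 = 11/15715 = 0.00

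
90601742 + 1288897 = 91890639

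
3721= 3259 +462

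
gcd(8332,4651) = 1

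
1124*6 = 6744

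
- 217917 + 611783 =393866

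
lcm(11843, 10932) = 142116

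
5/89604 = 5/89604 = 0.00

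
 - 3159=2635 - 5794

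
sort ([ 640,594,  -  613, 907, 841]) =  [-613,594, 640, 841, 907 ]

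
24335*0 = 0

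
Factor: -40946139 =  - 3^2*13^1*349967^1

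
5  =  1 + 4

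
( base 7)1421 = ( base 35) FT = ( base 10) 554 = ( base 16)22A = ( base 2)1000101010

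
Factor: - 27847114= - 2^1*31^1*101^1*4447^1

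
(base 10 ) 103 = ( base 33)34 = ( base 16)67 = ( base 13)7C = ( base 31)3A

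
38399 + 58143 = 96542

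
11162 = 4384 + 6778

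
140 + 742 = 882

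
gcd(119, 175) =7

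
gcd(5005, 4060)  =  35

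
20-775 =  - 755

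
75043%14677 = 1658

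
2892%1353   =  186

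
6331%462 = 325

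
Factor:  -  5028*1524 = - 2^4*3^2*127^1*419^1= -7662672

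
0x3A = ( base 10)58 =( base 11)53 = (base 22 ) 2E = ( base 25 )28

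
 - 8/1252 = - 1 + 311/313= - 0.01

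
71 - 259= - 188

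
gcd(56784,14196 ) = 14196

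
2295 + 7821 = 10116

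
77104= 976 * 79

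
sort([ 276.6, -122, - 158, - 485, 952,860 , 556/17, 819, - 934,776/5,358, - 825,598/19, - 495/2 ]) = [ - 934 , - 825,-485, - 495/2, - 158, - 122,598/19,556/17,776/5,276.6,  358, 819,860 , 952]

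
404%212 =192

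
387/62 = 387/62 = 6.24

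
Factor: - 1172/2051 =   -  4/7=- 2^2*7^( - 1) 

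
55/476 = 55/476 =0.12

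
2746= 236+2510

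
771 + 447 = 1218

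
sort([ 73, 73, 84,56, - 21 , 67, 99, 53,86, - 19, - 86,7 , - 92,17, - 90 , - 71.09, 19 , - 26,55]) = [ - 92,  -  90 , - 86,-71.09, - 26, - 21, - 19, 7 , 17,19 , 53, 55 , 56,67,73,73,84,86, 99]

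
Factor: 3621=3^1 * 17^1*71^1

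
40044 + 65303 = 105347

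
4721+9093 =13814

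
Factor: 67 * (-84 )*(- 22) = 123816 =2^3*3^1*7^1*11^1*67^1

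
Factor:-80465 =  - 5^1*7^1*11^2*19^1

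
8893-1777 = 7116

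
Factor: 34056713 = 34056713^1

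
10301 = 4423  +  5878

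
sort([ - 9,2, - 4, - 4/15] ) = [ - 9 , - 4, - 4/15 , 2]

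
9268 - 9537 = -269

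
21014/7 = 3002  =  3002.00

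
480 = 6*80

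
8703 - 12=8691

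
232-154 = 78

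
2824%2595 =229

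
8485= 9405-920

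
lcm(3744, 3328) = 29952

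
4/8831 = 4/8831 = 0.00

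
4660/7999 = 4660/7999 =0.58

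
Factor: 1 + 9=10 = 2^1*5^1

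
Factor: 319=11^1*29^1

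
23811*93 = 2214423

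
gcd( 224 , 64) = 32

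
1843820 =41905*44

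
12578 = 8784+3794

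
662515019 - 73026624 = 589488395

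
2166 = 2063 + 103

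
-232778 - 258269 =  - 491047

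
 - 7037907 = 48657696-55695603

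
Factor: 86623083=3^2 * 23^1*31^1*13499^1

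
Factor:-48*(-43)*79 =163056  =  2^4 *3^1*43^1*79^1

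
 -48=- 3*16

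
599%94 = 35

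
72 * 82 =5904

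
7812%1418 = 722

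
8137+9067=17204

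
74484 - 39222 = 35262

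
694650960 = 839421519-144770559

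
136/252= 34/63 = 0.54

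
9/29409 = 3/9803=0.00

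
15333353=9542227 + 5791126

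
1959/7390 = 1959/7390 = 0.27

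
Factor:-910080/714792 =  - 2^5*3^1* 5^1*13^(-1)*29^( - 1)  =  - 480/377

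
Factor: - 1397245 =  - 5^1*113^1*2473^1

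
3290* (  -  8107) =-26672030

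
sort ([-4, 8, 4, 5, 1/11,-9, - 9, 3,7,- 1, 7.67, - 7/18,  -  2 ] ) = [ - 9,  -  9,- 4, - 2,-1 , - 7/18,1/11,3,4, 5 , 7,7.67,8]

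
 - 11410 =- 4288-7122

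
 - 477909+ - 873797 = -1351706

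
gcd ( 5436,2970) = 18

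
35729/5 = 7145 + 4/5  =  7145.80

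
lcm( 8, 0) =0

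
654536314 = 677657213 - 23120899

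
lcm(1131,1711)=66729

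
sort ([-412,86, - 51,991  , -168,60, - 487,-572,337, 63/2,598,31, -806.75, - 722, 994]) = [ - 806.75, - 722  , - 572, - 487, - 412,-168 , - 51,31,63/2,  60, 86,337,598,991,994]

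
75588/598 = 126 + 120/299 = 126.40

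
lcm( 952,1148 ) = 39032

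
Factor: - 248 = - 2^3*31^1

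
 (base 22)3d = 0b1001111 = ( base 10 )79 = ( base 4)1033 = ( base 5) 304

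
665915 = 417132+248783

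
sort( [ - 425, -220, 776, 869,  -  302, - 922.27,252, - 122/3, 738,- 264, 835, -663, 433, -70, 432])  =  [ - 922.27, - 663, - 425,-302 , - 264, - 220,-70,  -  122/3,  252,432,433,738,776,835, 869]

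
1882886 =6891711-5008825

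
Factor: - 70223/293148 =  - 2^( - 2 )*3^ ( - 2)*17^( - 1)*479^( - 1)*70223^1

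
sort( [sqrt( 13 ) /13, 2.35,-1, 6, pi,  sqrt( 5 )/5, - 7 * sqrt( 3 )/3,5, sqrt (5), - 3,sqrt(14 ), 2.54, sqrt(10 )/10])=[-7*sqrt( 3) /3,  -  3, - 1,  sqrt(13)/13, sqrt (10)/10,sqrt ( 5)/5, sqrt( 5), 2.35  ,  2.54, pi,sqrt( 14), 5,6] 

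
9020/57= 9020/57 = 158.25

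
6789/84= 80+ 23/28= 80.82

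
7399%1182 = 307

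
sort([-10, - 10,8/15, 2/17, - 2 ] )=[ - 10,  -  10, - 2, 2/17, 8/15 ] 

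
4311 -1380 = 2931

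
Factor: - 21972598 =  - 2^1*37^1*263^1*1129^1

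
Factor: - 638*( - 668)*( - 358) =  - 152573872 = - 2^4*11^1*29^1*167^1*179^1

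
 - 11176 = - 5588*2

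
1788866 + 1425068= 3213934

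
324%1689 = 324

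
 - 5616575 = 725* ( - 7747)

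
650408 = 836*778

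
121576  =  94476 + 27100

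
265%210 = 55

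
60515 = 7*8645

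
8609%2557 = 938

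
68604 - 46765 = 21839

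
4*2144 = 8576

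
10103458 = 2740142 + 7363316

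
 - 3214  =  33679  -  36893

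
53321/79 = 674 + 75/79   =  674.95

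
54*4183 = 225882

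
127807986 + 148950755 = 276758741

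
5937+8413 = 14350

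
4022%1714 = 594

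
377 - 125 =252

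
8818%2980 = 2858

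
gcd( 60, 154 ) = 2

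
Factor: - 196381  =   - 43^1*4567^1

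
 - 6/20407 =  - 1 + 20401/20407 = -  0.00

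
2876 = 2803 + 73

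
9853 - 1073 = 8780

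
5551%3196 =2355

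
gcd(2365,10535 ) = 215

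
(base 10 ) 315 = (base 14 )187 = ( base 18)h9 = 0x13B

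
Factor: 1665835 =5^1*317^1 *1051^1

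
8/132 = 2/33 = 0.06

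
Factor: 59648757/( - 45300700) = - 2^( -2)*3^1*5^( - 2 )*7^1 *613^ (-1 )*739^(-1 ) * 2840417^1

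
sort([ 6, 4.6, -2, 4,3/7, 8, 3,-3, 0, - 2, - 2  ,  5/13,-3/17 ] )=[ -3,  -  2,-2, - 2, - 3/17,  0, 5/13,3/7, 3, 4, 4.6, 6 , 8] 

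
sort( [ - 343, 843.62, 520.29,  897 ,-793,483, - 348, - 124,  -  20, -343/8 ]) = [ - 793, - 348, - 343, - 124, - 343/8, - 20, 483, 520.29, 843.62,897 ] 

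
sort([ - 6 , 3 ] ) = [ - 6 , 3]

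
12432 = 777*16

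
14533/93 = 14533/93 = 156.27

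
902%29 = 3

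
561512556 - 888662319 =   -  327149763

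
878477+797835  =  1676312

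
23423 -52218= -28795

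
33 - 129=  - 96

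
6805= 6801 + 4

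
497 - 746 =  - 249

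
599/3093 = 599/3093 = 0.19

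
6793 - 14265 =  - 7472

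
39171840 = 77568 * 505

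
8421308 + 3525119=11946427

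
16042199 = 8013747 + 8028452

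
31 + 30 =61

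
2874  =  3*958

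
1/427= 1/427 = 0.00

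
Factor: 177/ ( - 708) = - 1/4 = -2^ ( - 2 )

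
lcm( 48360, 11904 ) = 773760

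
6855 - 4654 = 2201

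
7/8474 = 7/8474= 0.00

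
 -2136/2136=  - 1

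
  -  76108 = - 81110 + 5002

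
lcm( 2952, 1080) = 44280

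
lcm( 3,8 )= 24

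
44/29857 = 44/29857 = 0.00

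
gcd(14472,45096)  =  24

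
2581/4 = 2581/4 = 645.25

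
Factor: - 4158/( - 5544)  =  2^( - 2)*3^1  =  3/4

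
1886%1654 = 232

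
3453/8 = 3453/8  =  431.62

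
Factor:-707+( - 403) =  - 2^1*3^1*5^1*  37^1 =- 1110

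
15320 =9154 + 6166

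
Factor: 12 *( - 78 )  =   - 936=- 2^3*3^2*13^1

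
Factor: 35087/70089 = 3^( - 1 ) * 13^1*61^(  -  1 )*383^( - 1 )*2699^1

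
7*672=4704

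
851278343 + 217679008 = 1068957351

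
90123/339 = 30041/113 = 265.85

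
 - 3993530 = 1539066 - 5532596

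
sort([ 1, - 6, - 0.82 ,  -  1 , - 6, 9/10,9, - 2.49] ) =[ - 6, - 6, - 2.49 , - 1, - 0.82,9/10,1,9]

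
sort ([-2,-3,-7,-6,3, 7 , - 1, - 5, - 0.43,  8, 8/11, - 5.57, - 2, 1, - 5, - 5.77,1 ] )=[ - 7, - 6 ,  -  5.77,  -  5.57,  -  5, - 5,  -  3, - 2, - 2,-1, - 0.43, 8/11,1,  1,  3,7, 8 ] 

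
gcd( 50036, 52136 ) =28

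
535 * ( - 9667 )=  - 5171845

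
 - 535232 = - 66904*8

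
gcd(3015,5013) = 9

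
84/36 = 7/3 = 2.33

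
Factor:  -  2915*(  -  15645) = 3^1*5^2*7^1*11^1*53^1*149^1 = 45605175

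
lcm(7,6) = 42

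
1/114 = 1/114 = 0.01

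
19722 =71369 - 51647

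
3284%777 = 176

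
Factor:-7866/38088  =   - 19/92=- 2^( -2)*19^1*23^ ( - 1)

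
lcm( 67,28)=1876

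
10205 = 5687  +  4518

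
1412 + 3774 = 5186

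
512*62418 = 31958016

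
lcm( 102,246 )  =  4182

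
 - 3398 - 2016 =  - 5414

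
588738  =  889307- 300569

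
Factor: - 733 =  - 733^1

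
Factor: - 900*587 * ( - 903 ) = 2^2 * 3^3*5^2 * 7^1*43^1*587^1 = 477054900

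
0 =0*( - 3)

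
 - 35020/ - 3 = 11673 + 1/3=11673.33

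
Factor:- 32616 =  - 2^3*3^3*151^1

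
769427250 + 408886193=1178313443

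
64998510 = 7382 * 8805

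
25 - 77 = -52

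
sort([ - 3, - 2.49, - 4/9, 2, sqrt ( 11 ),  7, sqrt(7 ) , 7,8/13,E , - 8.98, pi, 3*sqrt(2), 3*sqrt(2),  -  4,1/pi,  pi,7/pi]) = [- 8.98, - 4, - 3, - 2.49, - 4/9, 1/pi , 8/13, 2, 7/pi,sqrt(7 ), E, pi, pi,sqrt ( 11),  3*sqrt( 2), 3*sqrt( 2),7,7]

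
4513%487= 130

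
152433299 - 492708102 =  - 340274803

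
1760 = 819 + 941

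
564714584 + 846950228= 1411664812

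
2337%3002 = 2337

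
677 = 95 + 582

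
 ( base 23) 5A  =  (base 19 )6b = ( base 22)5F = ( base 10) 125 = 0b1111101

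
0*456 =0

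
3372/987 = 3 + 137/329 =3.42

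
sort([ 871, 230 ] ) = [ 230, 871 ]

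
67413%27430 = 12553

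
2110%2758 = 2110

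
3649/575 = 6+199/575 = 6.35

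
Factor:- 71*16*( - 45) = 2^4*3^2*5^1*  71^1 = 51120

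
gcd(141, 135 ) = 3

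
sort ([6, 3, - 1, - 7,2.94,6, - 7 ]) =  [ - 7, - 7,-1, 2.94,  3,6,6 ]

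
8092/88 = 2023/22 = 91.95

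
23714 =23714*1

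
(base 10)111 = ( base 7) 216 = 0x6F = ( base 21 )56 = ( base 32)3F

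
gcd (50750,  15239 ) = 7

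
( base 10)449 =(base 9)548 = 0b111000001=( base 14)241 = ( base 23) jc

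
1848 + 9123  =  10971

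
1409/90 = 1409/90 = 15.66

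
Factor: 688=2^4*43^1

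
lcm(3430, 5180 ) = 253820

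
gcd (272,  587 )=1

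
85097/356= 85097/356 = 239.04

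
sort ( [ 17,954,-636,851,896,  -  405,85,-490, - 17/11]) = [ - 636 , - 490 ,-405, - 17/11, 17, 85,851, 896, 954 ]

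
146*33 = 4818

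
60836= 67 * 908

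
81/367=81/367 = 0.22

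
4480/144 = 31  +  1/9=31.11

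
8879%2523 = 1310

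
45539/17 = 45539/17 = 2678.76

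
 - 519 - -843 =324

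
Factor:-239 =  - 239^1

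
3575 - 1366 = 2209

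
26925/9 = 2991  +  2/3= 2991.67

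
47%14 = 5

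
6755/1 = 6755 =6755.00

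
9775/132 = 74 + 7/132 = 74.05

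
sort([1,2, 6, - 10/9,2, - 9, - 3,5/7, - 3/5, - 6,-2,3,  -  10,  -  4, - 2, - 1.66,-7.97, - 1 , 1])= [ - 10, - 9,-7.97 , - 6 ,-4, - 3 ,-2, - 2, - 1.66, - 10/9, - 1, -3/5,5/7,1, 1 , 2, 2, 3, 6]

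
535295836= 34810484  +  500485352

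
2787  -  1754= 1033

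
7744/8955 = 7744/8955 =0.86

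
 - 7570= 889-8459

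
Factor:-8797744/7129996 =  - 2^2*271^1*2029^1*1782499^(-1 ) = - 2199436/1782499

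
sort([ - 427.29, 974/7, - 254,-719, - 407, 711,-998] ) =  [-998, - 719, - 427.29, - 407, - 254 , 974/7,711 ]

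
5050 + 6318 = 11368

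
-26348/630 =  - 1882/45 = - 41.82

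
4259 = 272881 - 268622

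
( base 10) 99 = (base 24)43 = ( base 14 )71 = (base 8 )143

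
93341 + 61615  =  154956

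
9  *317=2853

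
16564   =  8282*2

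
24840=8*3105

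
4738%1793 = 1152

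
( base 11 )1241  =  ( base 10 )1618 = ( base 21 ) 3e1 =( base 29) 1qn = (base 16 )652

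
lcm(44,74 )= 1628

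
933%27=15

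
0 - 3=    - 3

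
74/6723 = 74/6723 = 0.01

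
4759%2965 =1794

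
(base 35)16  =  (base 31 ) 1a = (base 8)51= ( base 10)41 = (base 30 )1b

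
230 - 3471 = - 3241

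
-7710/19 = - 7710/19 = - 405.79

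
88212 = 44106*2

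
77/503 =77/503 = 0.15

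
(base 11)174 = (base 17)BF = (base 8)312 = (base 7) 406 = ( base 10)202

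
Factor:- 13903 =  - 13903^1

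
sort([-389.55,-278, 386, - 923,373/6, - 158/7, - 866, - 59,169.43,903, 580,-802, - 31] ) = [ - 923, -866, -802, - 389.55, - 278,-59, - 31, - 158/7,373/6,  169.43, 386,580,903]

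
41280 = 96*430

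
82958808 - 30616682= 52342126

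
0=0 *52566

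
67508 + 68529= 136037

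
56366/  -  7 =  - 56366/7  =  - 8052.29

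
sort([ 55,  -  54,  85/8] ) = [-54, 85/8,  55]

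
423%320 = 103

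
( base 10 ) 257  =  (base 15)122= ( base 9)315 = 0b100000001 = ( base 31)89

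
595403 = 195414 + 399989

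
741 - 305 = 436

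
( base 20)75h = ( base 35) 2DC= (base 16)B65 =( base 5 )43132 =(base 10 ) 2917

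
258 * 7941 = 2048778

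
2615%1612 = 1003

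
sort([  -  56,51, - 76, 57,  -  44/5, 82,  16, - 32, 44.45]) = [ - 76, - 56, - 32,-44/5, 16, 44.45,51, 57, 82] 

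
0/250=0= 0.00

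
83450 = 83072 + 378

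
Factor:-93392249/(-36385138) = 2^( - 1)*43^ (-1)*423083^( - 1) * 93392249^1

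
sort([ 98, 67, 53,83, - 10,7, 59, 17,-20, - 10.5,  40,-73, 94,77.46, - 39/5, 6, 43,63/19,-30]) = [  -  73, - 30, - 20 , - 10.5,-10, - 39/5, 63/19, 6, 7, 17, 40, 43, 53,59,67, 77.46, 83,  94,98] 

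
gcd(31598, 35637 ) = 7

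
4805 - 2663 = 2142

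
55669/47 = 1184 +21/47 =1184.45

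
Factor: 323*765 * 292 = 2^2*3^2*5^1*17^2*19^1*73^1 = 72151740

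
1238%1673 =1238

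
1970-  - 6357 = 8327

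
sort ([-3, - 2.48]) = [ - 3, - 2.48 ] 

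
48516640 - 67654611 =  -19137971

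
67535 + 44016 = 111551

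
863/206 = 863/206 = 4.19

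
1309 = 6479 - 5170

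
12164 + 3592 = 15756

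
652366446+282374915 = 934741361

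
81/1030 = 81/1030= 0.08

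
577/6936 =577/6936= 0.08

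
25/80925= 1/3237 = 0.00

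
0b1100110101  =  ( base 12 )585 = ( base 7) 2252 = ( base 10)821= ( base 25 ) 17L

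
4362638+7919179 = 12281817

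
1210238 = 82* 14759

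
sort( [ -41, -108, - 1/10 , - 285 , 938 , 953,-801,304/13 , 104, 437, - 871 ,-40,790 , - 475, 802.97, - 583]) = [ - 871,- 801, - 583, - 475,  -  285, - 108, - 41, - 40, - 1/10,304/13,  104,437,  790, 802.97,938, 953]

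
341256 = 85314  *4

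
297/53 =297/53 = 5.60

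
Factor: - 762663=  - 3^1*11^3*191^1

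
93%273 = 93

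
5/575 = 1/115= 0.01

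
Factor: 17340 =2^2 * 3^1 * 5^1*17^2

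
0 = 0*(-535)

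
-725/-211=3+ 92/211=3.44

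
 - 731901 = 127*( - 5763)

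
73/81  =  73/81  =  0.90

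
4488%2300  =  2188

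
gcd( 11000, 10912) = 88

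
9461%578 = 213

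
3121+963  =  4084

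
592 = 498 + 94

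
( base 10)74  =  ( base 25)2O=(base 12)62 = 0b1001010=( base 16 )4A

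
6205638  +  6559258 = 12764896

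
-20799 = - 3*6933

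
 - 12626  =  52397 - 65023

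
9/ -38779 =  - 1 + 38770/38779 = - 0.00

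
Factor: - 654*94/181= - 2^2 *3^1  *  47^1*109^1*181^( - 1) = -61476/181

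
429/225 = 1  +  68/75  =  1.91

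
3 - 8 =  - 5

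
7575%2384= 423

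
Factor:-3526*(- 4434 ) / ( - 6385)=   -  15634284/6385 = - 2^2*3^1 * 5^(  -  1 )*41^1 * 43^1 * 739^1*1277^(-1)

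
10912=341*32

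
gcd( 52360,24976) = 56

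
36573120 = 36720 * 996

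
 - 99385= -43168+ -56217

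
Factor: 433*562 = 2^1*281^1 * 433^1 = 243346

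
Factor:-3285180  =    -  2^2*3^2 * 5^1*18251^1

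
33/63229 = 33/63229 = 0.00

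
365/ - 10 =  - 73/2 = -36.50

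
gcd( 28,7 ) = 7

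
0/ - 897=0/1=- 0.00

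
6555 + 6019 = 12574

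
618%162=132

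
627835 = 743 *845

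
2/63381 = 2/63381  =  0.00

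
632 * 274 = 173168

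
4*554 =2216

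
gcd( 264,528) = 264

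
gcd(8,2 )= 2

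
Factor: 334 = 2^1*167^1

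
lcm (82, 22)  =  902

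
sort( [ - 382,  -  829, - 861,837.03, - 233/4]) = [- 861, - 829,-382, - 233/4,837.03 ]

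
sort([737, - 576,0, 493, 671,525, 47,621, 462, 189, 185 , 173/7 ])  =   [ - 576, 0, 173/7, 47, 185,189,462, 493, 525, 621,671, 737]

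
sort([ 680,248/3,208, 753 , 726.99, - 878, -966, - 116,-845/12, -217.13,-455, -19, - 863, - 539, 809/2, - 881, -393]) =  [  -  966,-881,-878,  -  863, - 539,-455, - 393, - 217.13,-116, - 845/12,-19,  248/3,  208, 809/2,680,  726.99,753]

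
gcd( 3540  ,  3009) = 177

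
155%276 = 155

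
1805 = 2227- 422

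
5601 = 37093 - 31492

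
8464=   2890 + 5574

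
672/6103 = 672/6103 =0.11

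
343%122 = 99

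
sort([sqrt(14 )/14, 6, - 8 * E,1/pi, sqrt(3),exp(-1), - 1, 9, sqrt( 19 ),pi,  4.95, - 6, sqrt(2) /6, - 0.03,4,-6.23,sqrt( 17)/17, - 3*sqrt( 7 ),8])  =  [- 8*E,-3*sqrt( 7 ),-6.23, - 6, - 1, - 0.03 , sqrt( 2 )/6,sqrt( 17) /17,  sqrt (14 ) /14 , 1/pi , exp( - 1),sqrt( 3 ),pi,4,sqrt(19), 4.95, 6,8, 9]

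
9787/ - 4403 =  - 9787/4403 = - 2.22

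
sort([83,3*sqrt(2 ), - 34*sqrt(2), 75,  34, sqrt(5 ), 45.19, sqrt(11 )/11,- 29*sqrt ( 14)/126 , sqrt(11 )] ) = [ - 34*sqrt( 2 ) , - 29* sqrt (14)/126, sqrt ( 11 ) /11, sqrt ( 5 ),sqrt (11),3 * sqrt( 2), 34,45.19,75,83 ] 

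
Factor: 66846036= 2^2*3^1*5570503^1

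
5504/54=2752/27 = 101.93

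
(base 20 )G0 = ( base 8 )500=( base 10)320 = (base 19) gg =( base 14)18C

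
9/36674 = 9/36674 = 0.00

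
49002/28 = 1750 + 1/14  =  1750.07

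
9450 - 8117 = 1333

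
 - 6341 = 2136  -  8477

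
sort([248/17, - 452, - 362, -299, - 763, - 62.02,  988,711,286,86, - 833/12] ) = [ - 763,-452, - 362, - 299,-833/12, - 62.02, 248/17 , 86,286, 711,988] 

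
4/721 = 4/721 = 0.01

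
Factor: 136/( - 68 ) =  - 2^1= - 2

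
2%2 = 0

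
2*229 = 458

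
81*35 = 2835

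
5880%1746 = 642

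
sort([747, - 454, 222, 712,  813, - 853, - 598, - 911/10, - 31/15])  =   [ - 853, - 598, - 454, - 911/10, - 31/15, 222,712 , 747, 813 ]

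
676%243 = 190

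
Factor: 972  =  2^2*3^5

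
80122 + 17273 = 97395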